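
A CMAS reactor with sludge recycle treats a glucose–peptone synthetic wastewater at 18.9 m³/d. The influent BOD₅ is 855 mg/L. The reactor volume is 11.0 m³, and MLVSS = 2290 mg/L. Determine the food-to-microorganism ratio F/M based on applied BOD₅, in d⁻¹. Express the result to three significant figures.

Food-to-microorganism ratio F/M = Q S₀ / (V X) = 18.9 × 855 / (11.00 × 2290) = 0.6415 d⁻¹.

F/M ≈ 0.642 d⁻¹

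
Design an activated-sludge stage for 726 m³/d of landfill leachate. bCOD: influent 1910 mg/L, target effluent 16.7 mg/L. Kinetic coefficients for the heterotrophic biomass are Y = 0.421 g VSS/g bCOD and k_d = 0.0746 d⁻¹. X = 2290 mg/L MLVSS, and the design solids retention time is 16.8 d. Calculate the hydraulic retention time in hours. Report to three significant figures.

Steady-state biomass mass balance: V·X·(1 + k_d·θ_c) = Y·Q·(S₀ − S)·θ_c, so V = 0.421 × 726 × (1910 − 16.7) × 16.8 / [2290 × (1 + 0.0746 × 16.8)] = 9.72×10^6 / 5160 = 1884 m³.
HRT = V/Q = 1884 m³ / 726 m³·d⁻¹ = 2.595 d × 24 = 62.28 h.

τ ≈ 62.3 h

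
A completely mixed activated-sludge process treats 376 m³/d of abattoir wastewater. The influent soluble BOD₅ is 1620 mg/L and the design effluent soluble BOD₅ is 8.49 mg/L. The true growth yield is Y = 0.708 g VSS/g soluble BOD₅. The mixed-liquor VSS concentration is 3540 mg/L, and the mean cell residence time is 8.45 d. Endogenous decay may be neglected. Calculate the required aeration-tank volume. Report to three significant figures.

Biomass mass balance (decay neglected): V·X = Y·Q·(S₀ − S)·θ_c, so V = 0.708 × 376 × (1620 − 8.49) × 8.45 / 3540 = 1024 m³.

V ≈ 1020 m³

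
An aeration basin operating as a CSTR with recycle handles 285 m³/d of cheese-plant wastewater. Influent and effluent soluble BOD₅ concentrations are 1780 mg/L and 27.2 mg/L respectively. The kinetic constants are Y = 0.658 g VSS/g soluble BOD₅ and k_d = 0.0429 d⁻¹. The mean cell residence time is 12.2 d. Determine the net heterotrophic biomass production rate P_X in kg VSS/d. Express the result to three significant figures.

P_X ≈ 216 kg VSS/d

Correct the yield for decay: Y_obs = Y/(1 + k_d θ_c) = 0.658 / (1 + 0.0429 × 12.2) = 0.658 / 1.523 = 0.4319.
Q·(S₀ − S) = 285 × (1780 − 27.2) × 10⁻³ = 499.5 kg/d removed.
Biomass produced: P_X = Y_obs·Q·ΔS = 0.4319 × 499.5 ≈ 215.8 kg VSS/d.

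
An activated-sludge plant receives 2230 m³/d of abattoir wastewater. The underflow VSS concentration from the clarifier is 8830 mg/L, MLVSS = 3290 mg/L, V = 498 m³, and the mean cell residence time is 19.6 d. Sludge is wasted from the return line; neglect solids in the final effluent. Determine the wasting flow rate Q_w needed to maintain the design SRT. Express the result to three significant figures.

Q_w = (V·X)/(θ_c X_r) = 498.0 × 3290 / (19.6 × 8830) = 9.467 m³/d.

Q_w ≈ 9.47 m³/d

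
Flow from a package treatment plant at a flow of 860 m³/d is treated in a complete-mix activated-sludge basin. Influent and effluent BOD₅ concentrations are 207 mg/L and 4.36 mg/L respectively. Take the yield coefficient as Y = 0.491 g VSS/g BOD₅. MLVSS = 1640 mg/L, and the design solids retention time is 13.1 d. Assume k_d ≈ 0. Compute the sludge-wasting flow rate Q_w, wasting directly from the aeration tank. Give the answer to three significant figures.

V·X = Y·Q·ΔS·θ_c gives V = 0.491 × 860 × (207 − 4.36) × 13.1 / 1640 = 683.5 m³.
Wasting from the aeration tank: Q_w = V / θ_c = 683.5 / 13.1 = 52.17 m³/d.

Q_w ≈ 52.2 m³/d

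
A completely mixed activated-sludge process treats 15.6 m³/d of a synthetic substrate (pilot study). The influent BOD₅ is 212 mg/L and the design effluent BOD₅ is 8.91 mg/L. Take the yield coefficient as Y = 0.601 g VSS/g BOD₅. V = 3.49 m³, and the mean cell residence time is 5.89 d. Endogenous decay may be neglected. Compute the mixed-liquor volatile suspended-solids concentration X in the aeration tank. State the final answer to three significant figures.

From V·X = Y·Q·(S₀ − S)·θ_c (decay neglected): X = 0.601 × 15.6 × (212 − 8.91) × 5.89 / 3.49 = 3213 mg/L.

X ≈ 3210 mg/L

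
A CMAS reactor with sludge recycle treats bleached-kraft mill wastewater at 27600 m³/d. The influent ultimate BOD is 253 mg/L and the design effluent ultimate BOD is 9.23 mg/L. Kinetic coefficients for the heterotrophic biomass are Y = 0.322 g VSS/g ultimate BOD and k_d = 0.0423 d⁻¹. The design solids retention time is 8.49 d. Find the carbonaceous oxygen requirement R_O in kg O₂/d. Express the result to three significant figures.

Observed yield with endogenous decay: Y_obs = Y / (1 + k_d·θ_c) = 0.322 / (1 + 0.0423 × 8.49) = 0.322 / 1.359 = 0.2369 g VSS/g ultimate BOD.
ΔS = 253 − 9.23 = 243.8 mg/L, so the substrate removal rate is 27600 × 243.8/1000 = 6728 kg ultimate BOD/d.
Biomass synthesised: P_X = Y_obs × 6728 = 1594 kg VSS/d.
R_O = Q·ΔS − 1.42 P_X = 6728 − 2263 = 4465 kg O₂/d.

R_O ≈ 4460 kg O₂/d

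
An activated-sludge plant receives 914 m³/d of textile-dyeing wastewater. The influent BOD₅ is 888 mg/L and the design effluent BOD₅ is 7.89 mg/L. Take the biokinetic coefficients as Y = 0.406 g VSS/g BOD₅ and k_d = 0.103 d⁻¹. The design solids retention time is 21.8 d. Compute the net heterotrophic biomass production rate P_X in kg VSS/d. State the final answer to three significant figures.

P_X ≈ 101 kg VSS/d

Y_obs = Y / (1 + k_d θ_c) = 0.406 / (1 + 0.103 × 21.8) = 0.406 / 3.245 = 0.1251.
Mass of BOD₅ removed per day: Q(S₀ − S) = 914 × 880.1 g/m³ = 804.4 kg/d.
Biomass produced: P_X = Y_obs·Q·ΔS = 0.1251 × 804.4 ≈ 100.6 kg VSS/d.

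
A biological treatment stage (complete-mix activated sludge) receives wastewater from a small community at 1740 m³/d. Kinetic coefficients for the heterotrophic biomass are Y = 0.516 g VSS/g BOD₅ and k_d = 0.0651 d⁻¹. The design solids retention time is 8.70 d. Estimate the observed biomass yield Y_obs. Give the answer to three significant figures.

The observed yield is Y_obs = Y/(1 + k_d·θ_c) = 0.516 / (1 + 0.0651 × 8.70) = 0.516 / 1.566 = 0.3294 g VSS per g BOD₅ removed.

Y_obs ≈ 0.329 g VSS/g BOD₅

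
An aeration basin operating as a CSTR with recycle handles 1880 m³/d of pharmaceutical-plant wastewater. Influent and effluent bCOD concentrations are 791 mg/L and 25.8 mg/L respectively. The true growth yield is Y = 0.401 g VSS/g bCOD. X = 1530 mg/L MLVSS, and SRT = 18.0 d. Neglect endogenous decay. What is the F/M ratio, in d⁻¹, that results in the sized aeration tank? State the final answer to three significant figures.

V·X = Y·Q·ΔS·θ_c gives V = 0.401 × 1880 × (791 − 25.8) × 18.0 / 1530 = 6787 m³.
F/M = Q·S₀ / (V·X) = 1880 × 791 / (6787 × 1530) = 0.1432 g bCOD·(g VSS·d)⁻¹.

F/M ≈ 0.143 d⁻¹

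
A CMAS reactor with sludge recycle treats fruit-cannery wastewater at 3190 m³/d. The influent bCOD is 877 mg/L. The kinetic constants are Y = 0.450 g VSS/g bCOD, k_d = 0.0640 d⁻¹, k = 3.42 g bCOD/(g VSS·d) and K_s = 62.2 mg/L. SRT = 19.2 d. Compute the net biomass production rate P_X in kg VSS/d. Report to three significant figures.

Effluent substrate depends only on kinetics and SRT: S = K_s(1 + k_d θ_c) / [θ_c(Yk − k_d) − 1] = 62.2 × (1 + 0.0640 × 19.2) / [19.2 × (0.450 × 3.42 − 0.0640) − 1] = 138.6 / 27.32 = 5.074 mg/L.
Correct the yield for decay: Y_obs = Y/(1 + k_d θ_c) = 0.450 / (1 + 0.0640 × 19.2) = 0.450 / 2.229 = 0.2019.
ΔS = 877 − 5.07 = 871.9 mg/L, so the substrate removal rate is 3190 × 871.9/1000 = 2781 kg bCOD/d.
Biomass produced: P_X = Y_obs·Q·ΔS = 0.2019 × 2781 ≈ 561.6 kg VSS/d.

P_X ≈ 562 kg VSS/d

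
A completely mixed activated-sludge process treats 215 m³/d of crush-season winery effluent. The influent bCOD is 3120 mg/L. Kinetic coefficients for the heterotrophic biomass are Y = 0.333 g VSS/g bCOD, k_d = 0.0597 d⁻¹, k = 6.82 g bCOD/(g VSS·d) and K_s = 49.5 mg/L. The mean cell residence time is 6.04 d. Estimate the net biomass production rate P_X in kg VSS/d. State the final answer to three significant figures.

P_X ≈ 164 kg VSS/d

Effluent substrate depends only on kinetics and SRT: S = K_s(1 + k_d θ_c) / [θ_c(Yk − k_d) − 1] = 49.5 × (1 + 0.0597 × 6.04) / [6.04 × (0.333 × 6.82 − 0.0597) − 1] = 67.35 / 12.36 = 5.450 mg/L.
Y_obs = Y / (1 + k_d θ_c) = 0.333 / (1 + 0.0597 × 6.04) = 0.333 / 1.361 = 0.2447.
Q·(S₀ − S) = 215 × (3120 − 5.45) × 10⁻³ = 669.6 kg/d removed.
So the net sludge growth is P_X = 0.2447 × 669.6 = 163.9 kg VSS/d.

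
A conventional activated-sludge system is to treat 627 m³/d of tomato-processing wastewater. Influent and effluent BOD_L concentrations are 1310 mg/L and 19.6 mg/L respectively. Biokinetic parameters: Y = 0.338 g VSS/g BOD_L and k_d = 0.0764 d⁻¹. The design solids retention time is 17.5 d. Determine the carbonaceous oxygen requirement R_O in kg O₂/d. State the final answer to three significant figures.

Observed yield with endogenous decay: Y_obs = Y / (1 + k_d·θ_c) = 0.338 / (1 + 0.0764 × 17.5) = 0.338 / 2.337 = 0.1446 g VSS/g BOD_L.
Q·(S₀ − S) = 627 × (1310 − 19.6) × 10⁻³ = 809.1 kg/d removed.
P_X = Y_obs·Q·(S₀ − S) = 0.1446 × 809.1 = 117.0 kg VSS/d.
R_O = Q·(S₀ − S) − 1.42·P_X = 809.1 − 1.42 × 117.0 = 642.9 kg O₂/d.

R_O ≈ 643 kg O₂/d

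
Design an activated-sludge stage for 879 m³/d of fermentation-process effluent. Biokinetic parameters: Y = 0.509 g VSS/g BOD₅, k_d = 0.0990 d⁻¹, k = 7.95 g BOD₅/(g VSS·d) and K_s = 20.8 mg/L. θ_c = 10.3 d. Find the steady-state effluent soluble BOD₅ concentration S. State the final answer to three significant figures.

S ≈ 1.06 mg/L

Effluent substrate depends only on kinetics and SRT: S = K_s(1 + k_d θ_c) / [θ_c(Yk − k_d) − 1] = 20.8 × (1 + 0.0990 × 10.3) / [10.3 × (0.509 × 7.95 − 0.0990) − 1] = 42.01 / 39.66 = 1.059 mg/L.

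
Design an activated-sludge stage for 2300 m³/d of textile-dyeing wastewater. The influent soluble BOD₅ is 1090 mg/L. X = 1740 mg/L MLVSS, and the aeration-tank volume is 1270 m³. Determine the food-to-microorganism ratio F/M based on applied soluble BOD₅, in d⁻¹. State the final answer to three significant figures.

F/M = Q·S₀ / (V·X) = 2300 × 1090 / (1270 × 1740) = 1.134 g soluble BOD₅·(g VSS·d)⁻¹.

F/M ≈ 1.13 d⁻¹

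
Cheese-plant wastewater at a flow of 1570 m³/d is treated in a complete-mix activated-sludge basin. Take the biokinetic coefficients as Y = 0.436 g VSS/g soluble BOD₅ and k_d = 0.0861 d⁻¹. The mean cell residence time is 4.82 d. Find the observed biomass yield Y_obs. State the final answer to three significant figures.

Correct the yield for decay: Y_obs = Y/(1 + k_d θ_c) = 0.436 / (1 + 0.0861 × 4.82) = 0.436 / 1.415 = 0.3081.

Y_obs ≈ 0.308 g VSS/g soluble BOD₅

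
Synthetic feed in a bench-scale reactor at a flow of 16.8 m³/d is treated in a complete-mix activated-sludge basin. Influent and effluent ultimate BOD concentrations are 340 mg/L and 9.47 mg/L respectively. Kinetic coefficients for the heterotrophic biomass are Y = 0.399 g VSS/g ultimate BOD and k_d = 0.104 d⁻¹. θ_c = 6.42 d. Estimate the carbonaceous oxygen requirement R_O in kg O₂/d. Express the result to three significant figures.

R_O ≈ 3.67 kg O₂/d

Correct the yield for decay: Y_obs = Y/(1 + k_d θ_c) = 0.399 / (1 + 0.104 × 6.42) = 0.399 / 1.668 = 0.2393.
Q·(S₀ − S) = 16.8 × (340 − 9.47) × 10⁻³ = 5.553 kg/d removed.
Biomass synthesised: P_X = Y_obs × 5.553 = 1.329 kg VSS/d.
Carbonaceous O₂ demand = substrate oxidised − cell-mass equivalent = 5.553 − 1.42 × 1.329 = 3.666 kg O₂/d.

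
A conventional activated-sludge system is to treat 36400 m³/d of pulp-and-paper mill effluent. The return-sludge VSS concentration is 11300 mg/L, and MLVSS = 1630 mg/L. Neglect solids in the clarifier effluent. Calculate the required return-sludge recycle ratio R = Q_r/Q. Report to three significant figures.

R ≈ 0.169

Mass balance around the secondary clarifier (neglecting effluent solids): R = X / (X_r − X) = 1630 / (11300 − 1630) = 0.1686.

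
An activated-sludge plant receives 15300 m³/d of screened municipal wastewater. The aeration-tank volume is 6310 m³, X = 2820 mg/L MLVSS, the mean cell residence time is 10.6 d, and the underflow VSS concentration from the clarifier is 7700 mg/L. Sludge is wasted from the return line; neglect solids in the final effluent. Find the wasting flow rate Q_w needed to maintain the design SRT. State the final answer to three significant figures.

Q_w ≈ 218 m³/d

θ_c = V·X/(Q_w·X_r) when wasting from the recycle, so Q_w = V·X/(θ_c·X_r) = 6310 × 2820 / (10.6 × 7700) = 218.0 m³/d.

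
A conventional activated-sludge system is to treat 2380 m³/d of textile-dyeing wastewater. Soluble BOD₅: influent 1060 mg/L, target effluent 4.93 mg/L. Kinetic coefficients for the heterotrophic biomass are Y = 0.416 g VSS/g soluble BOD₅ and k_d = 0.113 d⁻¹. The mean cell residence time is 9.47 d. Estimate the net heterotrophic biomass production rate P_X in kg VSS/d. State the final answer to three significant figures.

Correct the yield for decay: Y_obs = Y/(1 + k_d θ_c) = 0.416 / (1 + 0.113 × 9.47) = 0.416 / 2.070 = 0.2010.
Substrate removed = Q·(S₀ − S) = 2380 m³/d × (1060 − 4.93) g/m³ = 2.51×10^6 g/d = 2511 kg/d.
So the net sludge growth is P_X = 0.2010 × 2511 = 504.6 kg VSS/d.

P_X ≈ 505 kg VSS/d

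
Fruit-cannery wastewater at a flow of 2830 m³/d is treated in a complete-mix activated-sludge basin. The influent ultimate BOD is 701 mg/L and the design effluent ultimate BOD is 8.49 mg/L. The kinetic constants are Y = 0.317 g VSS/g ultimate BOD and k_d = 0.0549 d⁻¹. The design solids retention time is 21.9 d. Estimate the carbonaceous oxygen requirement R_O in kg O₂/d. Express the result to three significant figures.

R_O ≈ 1560 kg O₂/d

The observed yield is Y_obs = Y/(1 + k_d·θ_c) = 0.317 / (1 + 0.0549 × 21.9) = 0.317 / 2.202 = 0.1439 g VSS per g ultimate BOD removed.
ΔS = 701 − 8.49 = 692.5 mg/L, so the substrate removal rate is 2830 × 692.5/1000 = 1960 kg ultimate BOD/d.
P_X = Y_obs·Q·(S₀ − S) = 0.1439 × 1960 = 282.1 kg VSS/d.
Carbonaceous O₂ demand = substrate oxidised − cell-mass equivalent = 1960 − 1.42 × 282.1 = 1559 kg O₂/d.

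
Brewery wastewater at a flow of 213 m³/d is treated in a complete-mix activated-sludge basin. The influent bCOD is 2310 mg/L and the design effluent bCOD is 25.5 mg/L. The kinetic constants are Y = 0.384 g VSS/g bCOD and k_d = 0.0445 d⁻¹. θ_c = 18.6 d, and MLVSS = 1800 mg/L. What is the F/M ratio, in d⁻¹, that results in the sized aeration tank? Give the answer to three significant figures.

From the SRT design equation V = Y Q (S₀−S) θ_c / [X (1 + k_d θ_c)] = 0.384 × 213 × (2310 − 25.5) × 18.6 / [1800 × (1 + 0.0445 × 18.6)] = 3.48×10^6 / 3290 = 1056 m³.
F/M = Q·S₀ / (V·X) = 213 × 2310 / (1056 × 1800) = 0.2588 g bCOD·(g VSS·d)⁻¹.

F/M ≈ 0.259 d⁻¹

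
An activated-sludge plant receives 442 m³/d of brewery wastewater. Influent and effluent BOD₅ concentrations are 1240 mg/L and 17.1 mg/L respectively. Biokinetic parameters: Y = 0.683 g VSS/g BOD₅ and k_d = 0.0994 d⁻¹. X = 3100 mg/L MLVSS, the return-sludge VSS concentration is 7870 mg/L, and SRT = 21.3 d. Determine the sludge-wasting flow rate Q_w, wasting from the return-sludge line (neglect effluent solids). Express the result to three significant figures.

Q_w ≈ 15.0 m³/d

Rearranging the biomass balance for a CMAS with decay, V = Y·Q·ΔS·θ_c / [X·(1+k_d θ_c)] = 0.683 × 442 × (1240 − 17.1) × 21.3 / [3100 × (1 + 0.0994 × 21.3)] = 7.86×10^6 / 9663 = 813.7 m³.
Wasting from the return line (neglecting effluent solids): Q_w = V·X / (θ_c·X_r) = 813.7 × 3100 / (21.3 × 7870) = 15.05 m³/d.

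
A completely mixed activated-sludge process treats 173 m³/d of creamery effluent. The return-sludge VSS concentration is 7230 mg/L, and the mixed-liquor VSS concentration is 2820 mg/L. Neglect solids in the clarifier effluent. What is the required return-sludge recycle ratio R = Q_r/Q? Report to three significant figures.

Solids balance on the clarifier gives (1+R)X = R·X_r, so R = X/(X_r − X) = 2820 / (7230 − 2820) = 0.6395.

R ≈ 0.639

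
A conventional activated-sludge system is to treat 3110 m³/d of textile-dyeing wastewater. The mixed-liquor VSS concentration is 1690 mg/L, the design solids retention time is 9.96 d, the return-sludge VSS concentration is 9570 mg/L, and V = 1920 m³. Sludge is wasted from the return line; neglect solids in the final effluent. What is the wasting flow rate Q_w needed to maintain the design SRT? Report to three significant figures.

θ_c = V·X/(Q_w·X_r) when wasting from the recycle, so Q_w = V·X/(θ_c·X_r) = 1920 × 1690 / (9.96 × 9570) = 34.04 m³/d.

Q_w ≈ 34.0 m³/d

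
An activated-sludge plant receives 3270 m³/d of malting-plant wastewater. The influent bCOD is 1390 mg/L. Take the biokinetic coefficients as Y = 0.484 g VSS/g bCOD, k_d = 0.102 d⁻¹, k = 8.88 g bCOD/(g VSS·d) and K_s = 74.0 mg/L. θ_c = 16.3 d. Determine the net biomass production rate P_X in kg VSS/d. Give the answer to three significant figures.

For a completely mixed reactor with recycle the Lawrence–McCarty relation gives S = K_s·(1 + k_d·θ_c) / [θ_c·(Y·k − k_d) − 1] = 74.0 × (1 + 0.102 × 16.3) / [16.3 × (0.484 × 8.88 − 0.102) − 1] = 197.0 / 67.39 = 2.924 mg/L.
Observed yield with endogenous decay: Y_obs = Y / (1 + k_d·θ_c) = 0.484 / (1 + 0.102 × 16.3) = 0.484 / 2.663 = 0.1818 g VSS/g bCOD.
ΔS = 1390 − 2.92 = 1387 mg/L, so the substrate removal rate is 3270 × 1387/1000 = 4536 kg bCOD/d.
So the net sludge growth is P_X = 0.1818 × 4536 = 824.5 kg VSS/d.

P_X ≈ 824 kg VSS/d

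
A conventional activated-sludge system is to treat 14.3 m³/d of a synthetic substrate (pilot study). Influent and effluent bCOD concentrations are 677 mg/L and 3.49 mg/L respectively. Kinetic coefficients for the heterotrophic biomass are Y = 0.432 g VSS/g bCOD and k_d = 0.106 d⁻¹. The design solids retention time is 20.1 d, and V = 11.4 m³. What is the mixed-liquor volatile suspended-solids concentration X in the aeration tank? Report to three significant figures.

X ≈ 2340 mg/L

X = Y·Q·ΔS·θ_c / [V·(1 + k_d θ_c)] = 0.432 × 14.3 × (677 − 3.49) × 20.1 / [11.4 × (1 + 0.106 × 20.1)] = 2343 mg/L.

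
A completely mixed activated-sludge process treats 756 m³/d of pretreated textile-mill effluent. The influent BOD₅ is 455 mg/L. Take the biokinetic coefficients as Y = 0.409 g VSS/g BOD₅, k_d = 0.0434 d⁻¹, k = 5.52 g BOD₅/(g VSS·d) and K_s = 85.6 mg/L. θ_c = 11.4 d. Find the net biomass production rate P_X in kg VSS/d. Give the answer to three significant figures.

P_X ≈ 93.0 kg VSS/d

From the Monod/SRT balance for a CMAS, S = K_s·(1+k_d θ_c)/[θ_c·(Y k − k_d) − 1] = 85.6 × (1 + 0.0434 × 11.4) / [11.4 × (0.409 × 5.52 − 0.0434) − 1] = 128.0 / 24.24 = 5.278 mg/L.
Y_obs = Y / (1 + k_d θ_c) = 0.409 / (1 + 0.0434 × 11.4) = 0.409 / 1.495 = 0.2736.
ΔS = 455 − 5.28 = 449.7 mg/L, so the substrate removal rate is 756 × 449.7/1000 = 340.0 kg BOD₅/d.
Biomass produced: P_X = Y_obs·Q·ΔS = 0.2736 × 340.0 ≈ 93.03 kg VSS/d.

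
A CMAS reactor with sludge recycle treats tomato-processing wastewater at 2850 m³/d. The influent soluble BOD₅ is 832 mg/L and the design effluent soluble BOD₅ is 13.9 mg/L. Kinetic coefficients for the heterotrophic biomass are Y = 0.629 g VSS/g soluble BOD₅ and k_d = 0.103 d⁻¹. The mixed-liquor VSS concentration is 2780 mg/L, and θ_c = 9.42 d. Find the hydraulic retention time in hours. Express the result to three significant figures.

Steady-state biomass mass balance: V·X·(1 + k_d·θ_c) = Y·Q·(S₀ − S)·θ_c, so V = 0.629 × 2850 × (832 − 13.9) × 9.42 / [2780 × (1 + 0.103 × 9.42)] = 1.38×10^7 / 5477 = 2522 m³.
HRT = V/Q = 2522 m³ / 2850 m³·d⁻¹ = 0.8850 d × 24 = 21.24 h.

τ ≈ 21.2 h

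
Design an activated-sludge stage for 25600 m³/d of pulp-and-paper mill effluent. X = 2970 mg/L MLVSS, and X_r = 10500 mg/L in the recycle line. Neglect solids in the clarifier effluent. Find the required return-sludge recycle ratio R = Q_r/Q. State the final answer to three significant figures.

R ≈ 0.394

Solids balance on the clarifier gives (1+R)X = R·X_r, so R = X/(X_r − X) = 2970 / (10500 − 2970) = 0.3944.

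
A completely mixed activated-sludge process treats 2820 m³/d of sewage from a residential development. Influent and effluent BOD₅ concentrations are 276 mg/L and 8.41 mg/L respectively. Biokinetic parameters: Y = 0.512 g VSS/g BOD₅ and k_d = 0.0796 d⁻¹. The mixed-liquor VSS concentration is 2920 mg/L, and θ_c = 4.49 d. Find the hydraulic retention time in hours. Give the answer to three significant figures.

Rearranging the biomass balance for a CMAS with decay, V = Y·Q·ΔS·θ_c / [X·(1+k_d θ_c)] = 0.512 × 2820 × (276 − 8.41) × 4.49 / [2920 × (1 + 0.0796 × 4.49)] = 1.73×10^6 / 3964 = 437.7 m³.
HRT = V/Q = 437.7 m³ / 2820 m³·d⁻¹ = 0.1552 d × 24 = 3.725 h.

τ ≈ 3.72 h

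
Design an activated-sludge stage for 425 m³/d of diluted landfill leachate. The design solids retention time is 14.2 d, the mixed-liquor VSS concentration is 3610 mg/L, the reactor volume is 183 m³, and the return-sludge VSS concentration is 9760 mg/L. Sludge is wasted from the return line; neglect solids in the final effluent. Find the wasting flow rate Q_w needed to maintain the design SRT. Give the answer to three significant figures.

Q_w ≈ 4.77 m³/d

Q_w = (V·X)/(θ_c X_r) = 183.0 × 3610 / (14.2 × 9760) = 4.767 m³/d.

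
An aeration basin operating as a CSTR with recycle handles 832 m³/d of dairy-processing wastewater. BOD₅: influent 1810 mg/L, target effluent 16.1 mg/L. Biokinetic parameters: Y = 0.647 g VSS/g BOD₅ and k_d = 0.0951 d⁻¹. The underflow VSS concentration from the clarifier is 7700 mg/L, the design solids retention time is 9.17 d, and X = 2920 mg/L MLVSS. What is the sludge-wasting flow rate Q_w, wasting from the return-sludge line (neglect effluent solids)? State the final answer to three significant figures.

Q_w ≈ 67.0 m³/d

Rearranging the biomass balance for a CMAS with decay, V = Y·Q·ΔS·θ_c / [X·(1+k_d θ_c)] = 0.647 × 832 × (1810 − 16.1) × 9.17 / [2920 × (1 + 0.0951 × 9.17)] = 8.86×10^6 / 5466 = 1620 m³.
Wasting from the return line (neglecting effluent solids): Q_w = V·X / (θ_c·X_r) = 1620 × 2920 / (9.17 × 7700) = 66.99 m³/d.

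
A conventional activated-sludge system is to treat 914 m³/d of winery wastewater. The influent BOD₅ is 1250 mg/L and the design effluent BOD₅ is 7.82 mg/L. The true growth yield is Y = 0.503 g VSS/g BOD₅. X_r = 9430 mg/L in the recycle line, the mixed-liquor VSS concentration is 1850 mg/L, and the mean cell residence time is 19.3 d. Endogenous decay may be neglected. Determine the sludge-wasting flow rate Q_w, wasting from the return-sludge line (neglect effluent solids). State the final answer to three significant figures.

Q_w ≈ 60.6 m³/d

V·X = Y·Q·ΔS·θ_c gives V = 0.503 × 914 × (1250 − 7.82) × 19.3 / 1850 = 5958 m³.
Wasting from the return line (neglecting effluent solids): Q_w = V·X / (θ_c·X_r) = 5958 × 1850 / (19.3 × 9430) = 60.56 m³/d.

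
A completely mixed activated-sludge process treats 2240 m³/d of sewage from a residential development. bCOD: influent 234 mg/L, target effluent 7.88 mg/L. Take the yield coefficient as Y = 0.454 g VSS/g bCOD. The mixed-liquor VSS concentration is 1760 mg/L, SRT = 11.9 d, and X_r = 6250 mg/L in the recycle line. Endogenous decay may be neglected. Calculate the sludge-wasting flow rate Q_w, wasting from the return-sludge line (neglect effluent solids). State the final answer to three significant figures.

Q_w ≈ 36.8 m³/d

Biomass mass balance (decay neglected): V·X = Y·Q·(S₀ − S)·θ_c, so V = 0.454 × 2240 × (234 − 7.88) × 11.9 / 1760 = 1555 m³.
θ_c = V·X/(Q_w·X_r) when wasting from the recycle, so Q_w = V·X/(θ_c·X_r) = 1555 × 1760 / (11.9 × 6250) = 36.79 m³/d.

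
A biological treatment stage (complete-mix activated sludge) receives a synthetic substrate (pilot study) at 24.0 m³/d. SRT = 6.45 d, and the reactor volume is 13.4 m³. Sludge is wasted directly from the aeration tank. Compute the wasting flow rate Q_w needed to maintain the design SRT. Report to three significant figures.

Q_w ≈ 2.08 m³/d

With mixed-liquor wasting, θ_c = V/Q_w, so Q_w = V/θ_c = 13.40/6.45 = 2.078 m³/d.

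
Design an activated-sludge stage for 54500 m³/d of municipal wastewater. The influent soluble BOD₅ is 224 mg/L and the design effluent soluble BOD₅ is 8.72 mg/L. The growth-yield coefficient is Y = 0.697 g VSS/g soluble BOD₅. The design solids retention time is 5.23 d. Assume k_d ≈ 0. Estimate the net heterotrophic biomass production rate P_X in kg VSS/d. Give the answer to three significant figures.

P_X ≈ 8180 kg VSS/d

Since k_d ≈ 0, Y_obs = Y = 0.697 g VSS/g soluble BOD₅.
Q·(S₀ − S) = 54500 × (224 − 8.72) × 10⁻³ = 11733 kg/d removed.
So the net sludge growth is P_X = 0.6970 × 11733 = 8178 kg VSS/d.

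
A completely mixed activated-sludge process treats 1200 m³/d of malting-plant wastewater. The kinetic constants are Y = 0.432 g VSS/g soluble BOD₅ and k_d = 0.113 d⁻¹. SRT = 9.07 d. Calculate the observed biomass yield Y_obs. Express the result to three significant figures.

Observed yield with endogenous decay: Y_obs = Y / (1 + k_d·θ_c) = 0.432 / (1 + 0.113 × 9.07) = 0.432 / 2.025 = 0.2133 g VSS/g soluble BOD₅.

Y_obs ≈ 0.213 g VSS/g soluble BOD₅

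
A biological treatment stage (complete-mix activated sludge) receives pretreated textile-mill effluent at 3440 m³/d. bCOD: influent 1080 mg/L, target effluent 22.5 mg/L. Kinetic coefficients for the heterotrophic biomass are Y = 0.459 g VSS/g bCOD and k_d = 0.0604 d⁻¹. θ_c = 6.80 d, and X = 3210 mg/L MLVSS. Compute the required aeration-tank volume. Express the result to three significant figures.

Rearranging the biomass balance for a CMAS with decay, V = Y·Q·ΔS·θ_c / [X·(1+k_d θ_c)] = 0.459 × 3440 × (1080 − 22.5) × 6.80 / [3210 × (1 + 0.0604 × 6.80)] = 1.14×10^7 / 4528 = 2507 m³.

V ≈ 2510 m³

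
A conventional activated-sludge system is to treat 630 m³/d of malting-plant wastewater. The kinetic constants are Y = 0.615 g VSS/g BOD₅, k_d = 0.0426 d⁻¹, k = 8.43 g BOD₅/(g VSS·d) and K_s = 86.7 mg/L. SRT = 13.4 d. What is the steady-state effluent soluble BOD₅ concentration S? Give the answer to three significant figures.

For a completely mixed reactor with recycle the Lawrence–McCarty relation gives S = K_s·(1 + k_d·θ_c) / [θ_c·(Y·k − k_d) − 1] = 86.7 × (1 + 0.0426 × 13.4) / [13.4 × (0.615 × 8.43 − 0.0426) − 1] = 136.2 / 67.90 = 2.006 mg/L.

S ≈ 2.01 mg/L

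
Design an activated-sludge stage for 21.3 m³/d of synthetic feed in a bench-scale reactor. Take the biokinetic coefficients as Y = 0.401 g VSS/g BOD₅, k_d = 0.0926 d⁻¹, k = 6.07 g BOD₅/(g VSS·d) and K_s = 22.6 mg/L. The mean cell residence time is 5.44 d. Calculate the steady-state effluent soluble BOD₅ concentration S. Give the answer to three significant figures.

S ≈ 2.90 mg/L

From the Monod/SRT balance for a CMAS, S = K_s·(1+k_d θ_c)/[θ_c·(Y k − k_d) − 1] = 22.6 × (1 + 0.0926 × 5.44) / [5.44 × (0.401 × 6.07 − 0.0926) − 1] = 33.98 / 11.74 = 2.895 mg/L.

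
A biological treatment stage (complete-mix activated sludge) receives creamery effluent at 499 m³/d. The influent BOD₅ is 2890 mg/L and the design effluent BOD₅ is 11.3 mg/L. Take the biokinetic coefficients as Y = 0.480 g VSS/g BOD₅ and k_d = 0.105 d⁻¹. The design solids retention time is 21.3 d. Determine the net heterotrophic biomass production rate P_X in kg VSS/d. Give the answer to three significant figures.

The observed yield is Y_obs = Y/(1 + k_d·θ_c) = 0.480 / (1 + 0.105 × 21.3) = 0.480 / 3.236 = 0.1483 g VSS per g BOD₅ removed.
Q·(S₀ − S) = 499 × (2890 − 11.3) × 10⁻³ = 1436 kg/d removed.
Biomass produced: P_X = Y_obs·Q·ΔS = 0.1483 × 1436 ≈ 213.0 kg VSS/d.

P_X ≈ 213 kg VSS/d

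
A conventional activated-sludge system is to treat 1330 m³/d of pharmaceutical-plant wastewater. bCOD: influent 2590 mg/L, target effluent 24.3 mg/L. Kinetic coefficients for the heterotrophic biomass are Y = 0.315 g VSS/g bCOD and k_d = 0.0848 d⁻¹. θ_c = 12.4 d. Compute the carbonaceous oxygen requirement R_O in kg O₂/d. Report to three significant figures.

Observed yield with endogenous decay: Y_obs = Y / (1 + k_d·θ_c) = 0.315 / (1 + 0.0848 × 12.4) = 0.315 / 2.052 = 0.1535 g VSS/g bCOD.
Q·(S₀ − S) = 1330 × (2590 − 24.3) × 10⁻³ = 3412 kg/d removed.
Net sludge production P_X = 0.1535 × 3412 = 524.0 kg VSS/d.
R_O = Q·ΔS − 1.42 P_X = 3412 − 744.0 = 2668 kg O₂/d.

R_O ≈ 2670 kg O₂/d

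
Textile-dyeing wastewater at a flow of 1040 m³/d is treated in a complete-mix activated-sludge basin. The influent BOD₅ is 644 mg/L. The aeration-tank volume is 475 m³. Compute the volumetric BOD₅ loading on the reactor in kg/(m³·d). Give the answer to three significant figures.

L_v ≈ 1.41 kg BOD₅/(m³·d)

Volumetric loading L_v = Q·S₀ / V = 1040 × 644 g/m³ / 475.0 m³ = 1410 g/(m³·d) = 1.410 kg BOD₅/(m³·d).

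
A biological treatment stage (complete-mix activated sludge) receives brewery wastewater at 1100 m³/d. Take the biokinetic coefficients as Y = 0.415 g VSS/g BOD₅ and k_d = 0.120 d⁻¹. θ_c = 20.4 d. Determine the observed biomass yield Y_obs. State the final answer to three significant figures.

Y_obs ≈ 0.120 g VSS/g BOD₅

Observed yield with endogenous decay: Y_obs = Y / (1 + k_d·θ_c) = 0.415 / (1 + 0.120 × 20.4) = 0.415 / 3.448 = 0.1204 g VSS/g BOD₅.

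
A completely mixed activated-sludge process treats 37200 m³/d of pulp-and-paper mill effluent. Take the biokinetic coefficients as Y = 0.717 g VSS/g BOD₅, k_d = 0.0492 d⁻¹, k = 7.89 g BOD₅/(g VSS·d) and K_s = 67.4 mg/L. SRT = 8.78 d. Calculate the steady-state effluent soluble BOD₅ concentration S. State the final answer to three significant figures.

S ≈ 2.00 mg/L

From the Monod/SRT balance for a CMAS, S = K_s·(1+k_d θ_c)/[θ_c·(Y k − k_d) − 1] = 67.4 × (1 + 0.0492 × 8.78) / [8.78 × (0.717 × 7.89 − 0.0492) − 1] = 96.52 / 48.24 = 2.001 mg/L.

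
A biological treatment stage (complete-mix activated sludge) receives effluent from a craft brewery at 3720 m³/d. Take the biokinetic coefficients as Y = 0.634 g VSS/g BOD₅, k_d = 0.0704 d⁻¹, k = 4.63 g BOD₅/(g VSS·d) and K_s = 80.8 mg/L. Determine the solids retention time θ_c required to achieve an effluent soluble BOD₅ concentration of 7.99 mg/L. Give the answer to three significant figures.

θ_c ≈ 5.16 d

From 1/θ_c = Y·k·S/(K_s + S) − k_d: Y·k·S/(K_s+S) = 0.634 × 4.63 × 7.99 / (80.8 + 7.99) = 0.2642 d⁻¹.
Then 1/θ_c = μ − k_d = 0.2642 − 0.0704 = 0.1938 d⁻¹, giving θ_c = 5.161 d.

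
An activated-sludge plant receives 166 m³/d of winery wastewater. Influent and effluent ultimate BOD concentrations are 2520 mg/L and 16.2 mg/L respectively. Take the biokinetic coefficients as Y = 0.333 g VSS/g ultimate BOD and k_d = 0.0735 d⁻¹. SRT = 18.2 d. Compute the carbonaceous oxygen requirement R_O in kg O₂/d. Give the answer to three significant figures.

R_O ≈ 332 kg O₂/d

The observed yield is Y_obs = Y/(1 + k_d·θ_c) = 0.333 / (1 + 0.0735 × 18.2) = 0.333 / 2.338 = 0.1424 g VSS per g ultimate BOD removed.
Mass of ultimate BOD removed per day: Q(S₀ − S) = 166 × 2504 g/m³ = 415.6 kg/d.
Net sludge production P_X = 0.1424 × 415.6 = 59.21 kg VSS/d.
R_O = Q·ΔS − 1.42 P_X = 415.6 − 84.07 = 331.6 kg O₂/d.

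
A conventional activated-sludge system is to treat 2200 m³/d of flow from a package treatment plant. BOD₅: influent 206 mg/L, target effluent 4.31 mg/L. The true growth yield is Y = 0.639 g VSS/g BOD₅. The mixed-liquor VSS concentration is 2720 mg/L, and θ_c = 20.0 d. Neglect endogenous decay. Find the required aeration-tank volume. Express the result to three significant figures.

V ≈ 2080 m³

With k_d = 0 the design equation reduces to V = Y Q (S₀−S) θ_c / X = 0.639 × 2200 × (206 − 4.31) × 20.0 / 2720 = 2085 m³.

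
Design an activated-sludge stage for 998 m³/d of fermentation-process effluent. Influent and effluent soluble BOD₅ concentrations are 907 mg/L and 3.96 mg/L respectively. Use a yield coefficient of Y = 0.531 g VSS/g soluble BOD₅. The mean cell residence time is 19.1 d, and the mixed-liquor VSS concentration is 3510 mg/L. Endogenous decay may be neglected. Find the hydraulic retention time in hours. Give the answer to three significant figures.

τ ≈ 62.6 h

Biomass mass balance (decay neglected): V·X = Y·Q·(S₀ − S)·θ_c, so V = 0.531 × 998 × (907 − 3.96) × 19.1 / 3510 = 2604 m³.
τ = V/Q = 2604/998 = 2.609 d, or 62.62 h.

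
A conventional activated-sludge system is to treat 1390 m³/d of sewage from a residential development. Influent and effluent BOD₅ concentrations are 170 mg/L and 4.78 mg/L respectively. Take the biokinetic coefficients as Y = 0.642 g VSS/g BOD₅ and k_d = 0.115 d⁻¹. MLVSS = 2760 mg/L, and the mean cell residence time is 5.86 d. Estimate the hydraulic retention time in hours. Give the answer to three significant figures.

Rearranging the biomass balance for a CMAS with decay, V = Y·Q·ΔS·θ_c / [X·(1+k_d θ_c)] = 0.642 × 1390 × (170 − 4.78) × 5.86 / [2760 × (1 + 0.115 × 5.86)] = 8.64×10^5 / 4620 = 187.0 m³.
Hydraulic retention time τ = V/Q = 187.0 / 1390 = 0.1345 d = 3.229 h.

τ ≈ 3.23 h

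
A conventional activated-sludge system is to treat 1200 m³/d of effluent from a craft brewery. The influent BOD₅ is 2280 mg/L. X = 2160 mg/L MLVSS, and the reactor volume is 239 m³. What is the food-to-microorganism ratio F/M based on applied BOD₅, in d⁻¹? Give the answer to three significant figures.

F/M ≈ 5.30 d⁻¹

F/M = applied load / biomass = Q·S₀/(V·X) = 1200 × 2280 / (239.0 × 2160) = 5.300 d⁻¹.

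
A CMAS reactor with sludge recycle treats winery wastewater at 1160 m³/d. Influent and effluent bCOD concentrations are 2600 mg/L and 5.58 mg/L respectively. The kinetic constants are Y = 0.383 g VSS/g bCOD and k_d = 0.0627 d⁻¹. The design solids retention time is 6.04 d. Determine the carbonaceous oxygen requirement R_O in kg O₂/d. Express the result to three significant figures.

R_O ≈ 1820 kg O₂/d

Y_obs = Y / (1 + k_d θ_c) = 0.383 / (1 + 0.0627 × 6.04) = 0.383 / 1.379 = 0.2778.
ΔS = 2600 − 5.58 = 2594 mg/L, so the substrate removal rate is 1160 × 2594/1000 = 3010 kg bCOD/d.
Biomass synthesised: P_X = Y_obs × 3010 = 836.0 kg VSS/d.
R_O = Q·(S₀ − S) − 1.42·P_X = 3010 − 1.42 × 836.0 = 1822 kg O₂/d.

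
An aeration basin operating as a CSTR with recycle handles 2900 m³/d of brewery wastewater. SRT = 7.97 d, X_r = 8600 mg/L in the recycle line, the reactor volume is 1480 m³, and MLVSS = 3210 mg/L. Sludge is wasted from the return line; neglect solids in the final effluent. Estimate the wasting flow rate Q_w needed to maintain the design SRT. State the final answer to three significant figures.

Q_w ≈ 69.3 m³/d

θ_c = V·X/(Q_w·X_r) when wasting from the recycle, so Q_w = V·X/(θ_c·X_r) = 1480 × 3210 / (7.97 × 8600) = 69.31 m³/d.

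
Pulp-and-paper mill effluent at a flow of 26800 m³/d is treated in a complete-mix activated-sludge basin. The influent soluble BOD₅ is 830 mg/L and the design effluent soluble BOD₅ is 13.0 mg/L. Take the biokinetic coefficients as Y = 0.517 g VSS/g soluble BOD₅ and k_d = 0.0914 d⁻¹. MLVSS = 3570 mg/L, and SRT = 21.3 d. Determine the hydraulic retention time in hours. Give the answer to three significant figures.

Rearranging the biomass balance for a CMAS with decay, V = Y·Q·ΔS·θ_c / [X·(1+k_d θ_c)] = 0.517 × 26800 × (830 − 13.0) × 21.3 / [3570 × (1 + 0.0914 × 21.3)] = 2.41×10^8 / 10520 = 22920 m³.
τ = V/Q = 22920/26800 = 0.8552 d, or 20.52 h.

τ ≈ 20.5 h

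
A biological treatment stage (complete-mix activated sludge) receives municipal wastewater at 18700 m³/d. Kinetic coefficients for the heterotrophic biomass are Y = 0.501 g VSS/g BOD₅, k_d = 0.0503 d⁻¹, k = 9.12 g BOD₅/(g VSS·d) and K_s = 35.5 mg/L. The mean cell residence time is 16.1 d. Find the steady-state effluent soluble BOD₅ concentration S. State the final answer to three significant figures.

Effluent substrate depends only on kinetics and SRT: S = K_s(1 + k_d θ_c) / [θ_c(Yk − k_d) − 1] = 35.5 × (1 + 0.0503 × 16.1) / [16.1 × (0.501 × 9.12 − 0.0503) − 1] = 64.25 / 71.75 = 0.8954 mg/L.

S ≈ 0.895 mg/L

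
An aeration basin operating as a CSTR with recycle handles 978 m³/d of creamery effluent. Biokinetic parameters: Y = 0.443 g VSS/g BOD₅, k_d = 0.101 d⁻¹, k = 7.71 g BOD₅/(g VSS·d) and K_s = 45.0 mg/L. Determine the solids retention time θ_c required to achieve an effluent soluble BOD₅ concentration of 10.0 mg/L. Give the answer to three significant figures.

θ_c ≈ 1.92 d

From 1/θ_c = Y·k·S/(K_s + S) − k_d: Y·k·S/(K_s+S) = 0.443 × 7.71 × 10.0 / (45.0 + 10.0) = 0.6210 d⁻¹.
Then 1/θ_c = μ − k_d = 0.6210 − 0.101 = 0.5200 d⁻¹, giving θ_c = 1.923 d.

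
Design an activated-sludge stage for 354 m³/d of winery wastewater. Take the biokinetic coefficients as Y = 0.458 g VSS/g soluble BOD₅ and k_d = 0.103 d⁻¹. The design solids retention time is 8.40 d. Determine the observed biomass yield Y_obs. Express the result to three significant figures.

Y_obs ≈ 0.246 g VSS/g soluble BOD₅

Correct the yield for decay: Y_obs = Y/(1 + k_d θ_c) = 0.458 / (1 + 0.103 × 8.40) = 0.458 / 1.865 = 0.2456.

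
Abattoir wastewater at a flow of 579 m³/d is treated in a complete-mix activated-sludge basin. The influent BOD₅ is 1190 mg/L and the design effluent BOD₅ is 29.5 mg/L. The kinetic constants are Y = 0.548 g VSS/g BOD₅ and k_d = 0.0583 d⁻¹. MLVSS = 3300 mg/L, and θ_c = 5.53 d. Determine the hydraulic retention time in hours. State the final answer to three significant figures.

Rearranging the biomass balance for a CMAS with decay, V = Y·Q·ΔS·θ_c / [X·(1+k_d θ_c)] = 0.548 × 579 × (1190 − 29.5) × 5.53 / [3300 × (1 + 0.0583 × 5.53)] = 2.04×10^6 / 4364 = 466.6 m³.
HRT = V/Q = 466.6 m³ / 579 m³·d⁻¹ = 0.8059 d × 24 = 19.34 h.

τ ≈ 19.3 h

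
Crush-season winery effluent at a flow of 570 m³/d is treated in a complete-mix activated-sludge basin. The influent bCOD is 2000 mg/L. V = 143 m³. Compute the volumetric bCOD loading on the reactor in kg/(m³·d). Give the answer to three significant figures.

L_v ≈ 7.97 kg bCOD/(m³·d)

Applied bCOD load per unit volume = Q·S₀/V = (570 × 2000/1000)/143.0 = 7.972 kg bCOD·m⁻³·d⁻¹.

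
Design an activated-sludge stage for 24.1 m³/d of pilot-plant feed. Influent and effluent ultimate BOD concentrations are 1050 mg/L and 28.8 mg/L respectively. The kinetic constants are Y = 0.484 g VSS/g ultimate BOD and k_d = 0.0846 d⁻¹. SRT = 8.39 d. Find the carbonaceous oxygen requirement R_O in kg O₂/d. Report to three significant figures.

R_O ≈ 14.7 kg O₂/d

Correct the yield for decay: Y_obs = Y/(1 + k_d θ_c) = 0.484 / (1 + 0.0846 × 8.39) = 0.484 / 1.710 = 0.2831.
Q·(S₀ − S) = 24.1 × (1050 − 28.8) × 10⁻³ = 24.61 kg/d removed.
P_X = Y_obs·Q·(S₀ − S) = 0.2831 × 24.61 = 6.967 kg VSS/d.
Carbonaceous O₂ demand = substrate oxidised − cell-mass equivalent = 24.61 − 1.42 × 6.967 = 14.72 kg O₂/d.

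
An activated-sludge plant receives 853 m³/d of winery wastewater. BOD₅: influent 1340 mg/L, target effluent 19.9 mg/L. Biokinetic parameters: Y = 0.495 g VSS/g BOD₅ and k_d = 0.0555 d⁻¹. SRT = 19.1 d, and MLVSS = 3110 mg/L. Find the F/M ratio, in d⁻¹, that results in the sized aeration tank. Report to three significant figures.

F/M ≈ 0.221 d⁻¹

From the SRT design equation V = Y Q (S₀−S) θ_c / [X (1 + k_d θ_c)] = 0.495 × 853 × (1340 − 19.9) × 19.1 / [3110 × (1 + 0.0555 × 19.1)] = 1.06×10^7 / 6407 = 1662 m³.
F/M = applied load / biomass = Q·S₀/(V·X) = 853 × 1340 / (1662 × 3110) = 0.2212 d⁻¹.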